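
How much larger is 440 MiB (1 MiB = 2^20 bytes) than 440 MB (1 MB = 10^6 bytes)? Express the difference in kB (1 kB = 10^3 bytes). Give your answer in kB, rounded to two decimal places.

21,373.44 kB

440 MiB = 440 × 1,048,576 = 461,373,440 bytes
440 MB = 440 × 1,000,000 = 440,000,000 bytes
difference = 21,373,440 bytes
21,373,440 / 1,000 = 21,373.44 kB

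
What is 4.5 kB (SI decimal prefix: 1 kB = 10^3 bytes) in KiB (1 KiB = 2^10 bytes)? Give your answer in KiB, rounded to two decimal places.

4.39 KiB

4.5 kB = 4.5 × 10^3 bytes = 4,500 bytes
1 KiB = 2^10 bytes = 1,024 bytes
4,500 / 1,024 = 4.39 KiB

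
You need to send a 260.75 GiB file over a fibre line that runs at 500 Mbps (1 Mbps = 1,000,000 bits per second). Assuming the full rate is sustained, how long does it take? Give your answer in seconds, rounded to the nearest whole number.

4,480 seconds

260.75 GiB = 279,978,180,608 bytes = 2,239,825,444,864 bits
500 Mbps = 500,000,000 bits/s
time = 2,239,825,444,864 / 500,000,000 = 4,480 s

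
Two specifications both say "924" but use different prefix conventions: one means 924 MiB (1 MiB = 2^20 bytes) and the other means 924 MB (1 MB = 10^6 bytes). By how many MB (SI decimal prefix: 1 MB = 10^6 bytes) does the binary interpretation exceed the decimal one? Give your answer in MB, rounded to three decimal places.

44.884 MB

924 MiB = 924 × 1,048,576 = 968,884,224 bytes
924 MB = 924 × 1,000,000 = 924,000,000 bytes
difference = 44,884,224 bytes
44,884,224 / 1,000,000 = 44.884 MB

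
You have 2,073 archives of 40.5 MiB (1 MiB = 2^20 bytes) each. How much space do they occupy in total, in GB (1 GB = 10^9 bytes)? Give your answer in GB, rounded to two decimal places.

88.03 GB

Total = 2,073 × 40.5 MiB = 83956.5 MiB
= 83956.5 × 1,048,576 bytes = 88,034,770,944 bytes
1 GB = 1,000,000,000 bytes
88,034,770,944 / 1,000,000,000 = 88.03 GB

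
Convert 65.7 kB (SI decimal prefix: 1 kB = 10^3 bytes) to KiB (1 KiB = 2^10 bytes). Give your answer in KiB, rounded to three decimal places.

64.160 KiB

65.7 kB = 65.7 × 10^3 bytes = 65,700 bytes
1 KiB = 2^10 bytes = 1,024 bytes
65,700 / 1,024 = 64.160 KiB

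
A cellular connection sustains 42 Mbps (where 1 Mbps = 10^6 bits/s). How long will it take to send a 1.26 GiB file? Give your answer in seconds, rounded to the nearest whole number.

1.26 GiB = 1,352,914,698.24 bytes = 10,823,317,585.92 bits
42 Mbps = 42,000,000 bits/s
time = 10,823,317,585.92 / 42,000,000 = 258 s

258 seconds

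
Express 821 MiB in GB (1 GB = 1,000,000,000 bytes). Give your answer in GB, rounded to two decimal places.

821 MiB × 1,048,576 bytes/MiB = 860,880,896 bytes
1 GB = 1,000,000,000 bytes
860,880,896 / 1,000,000,000 = 0.86 GB

0.86 GB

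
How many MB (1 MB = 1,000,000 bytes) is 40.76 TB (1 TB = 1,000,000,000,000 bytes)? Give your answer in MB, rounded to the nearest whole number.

40,760,000 MB

40.76 TB = 40.76 × 10^12 bytes = 40,760,000,000,000 bytes
1 MB = 10^6 bytes = 1,000,000 bytes
40,760,000,000,000 / 1,000,000 = 40,760,000 MB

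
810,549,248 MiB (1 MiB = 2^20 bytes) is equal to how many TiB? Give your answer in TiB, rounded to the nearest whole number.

773 TiB

810,549,248 MiB × 1,048,576 bytes/MiB = 849,922,488,270,848 bytes
1 TiB = 1,099,511,627,776 bytes
849,922,488,270,848 / 1,099,511,627,776 = 773 TiB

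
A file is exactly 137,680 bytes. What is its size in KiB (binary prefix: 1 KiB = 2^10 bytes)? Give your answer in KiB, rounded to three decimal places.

137,680 bytes given.
1 KiB = 1,024 bytes
137,680 / 1,024 = 134.453 KiB

134.453 KiB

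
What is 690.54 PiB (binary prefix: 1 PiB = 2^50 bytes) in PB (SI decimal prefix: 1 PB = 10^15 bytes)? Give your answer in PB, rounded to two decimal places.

690.54 PiB = 690.54 × 2^50 bytes = 777,478,921,671,105,576.96 bytes
1 PB = 1,000,000,000,000,000 bytes
777,478,921,671,105,576.96 / 1,000,000,000,000,000 = 777.48 PB

777.48 PB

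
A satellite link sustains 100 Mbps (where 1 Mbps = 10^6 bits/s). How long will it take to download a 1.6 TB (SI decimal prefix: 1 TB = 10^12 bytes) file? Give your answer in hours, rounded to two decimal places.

1.6 TB = 1,600,000,000,000 bytes = 12,800,000,000,000 bits
100 Mbps = 100,000,000 bits/s
time = 12,800,000,000,000 / 100,000,000 = 128,000.0000 s
128,000.0000 s / 3600 = 35.56 hours

35.56 hours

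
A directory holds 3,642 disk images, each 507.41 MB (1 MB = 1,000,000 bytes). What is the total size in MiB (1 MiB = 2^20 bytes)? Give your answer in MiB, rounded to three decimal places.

Total = 3,642 × 507.41 MB = 1847987.22 MB
= 1847987.22 × 1,000,000 bytes = 1,847,987,220,000 bytes
1 MiB = 1,048,576 bytes
1,847,987,220,000 / 1,048,576 = 1,762,377.949 MiB

1,762,377.949 MiB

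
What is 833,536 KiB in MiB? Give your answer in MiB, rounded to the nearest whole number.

833,536 KiB × 1,024 bytes/KiB = 853,540,864 bytes
1 MiB = 2^20 bytes = 1,048,576 bytes
853,540,864 / 1,048,576 = 814 MiB

814 MiB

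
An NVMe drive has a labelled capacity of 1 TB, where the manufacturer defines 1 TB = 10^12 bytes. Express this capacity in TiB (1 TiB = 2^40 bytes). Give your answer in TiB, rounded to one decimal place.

0.9 TiB

1 TB = 1 × 10^12 bytes = 1,000,000,000,000 bytes
1 TiB = 2^40 bytes = 1,099,511,627,776 bytes
1,000,000,000,000 / 1,099,511,627,776 = 0.9 TiB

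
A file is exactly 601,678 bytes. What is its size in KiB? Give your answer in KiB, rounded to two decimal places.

587.58 KiB

601,678 bytes given.
1 KiB = 1,024 bytes
601,678 / 1,024 = 587.58 KiB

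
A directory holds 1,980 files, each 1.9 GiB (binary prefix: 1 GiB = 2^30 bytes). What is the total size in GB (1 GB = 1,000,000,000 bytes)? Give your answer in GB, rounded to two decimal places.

4,039.42 GB

Total = 1,980 × 1.9 GiB = 3762 GiB
= 3762 × 1,073,741,824 bytes = 4,039,416,741,888 bytes
1 GB = 1,000,000,000 bytes
4,039,416,741,888 / 1,000,000,000 = 4,039.42 GB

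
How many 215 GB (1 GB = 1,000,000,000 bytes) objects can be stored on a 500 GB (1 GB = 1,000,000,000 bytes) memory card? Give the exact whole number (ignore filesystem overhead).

Capacity: 500 GB = 500,000,000,000 bytes
Per item: 215 GB = 215,000,000,000 bytes
⌊500,000,000,000 / 215,000,000,000⌋ = 2

2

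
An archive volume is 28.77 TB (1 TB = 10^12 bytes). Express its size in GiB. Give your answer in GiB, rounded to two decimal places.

26,794.15 GiB

28.77 TB = 28.77 × 10^12 bytes = 28,770,000,000,000 bytes
1 GiB = 1,073,741,824 bytes
28,770,000,000,000 / 1,073,741,824 = 26,794.15 GiB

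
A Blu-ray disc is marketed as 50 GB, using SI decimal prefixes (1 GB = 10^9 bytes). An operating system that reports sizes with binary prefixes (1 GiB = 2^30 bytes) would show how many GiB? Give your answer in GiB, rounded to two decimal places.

46.57 GiB

50 GB = 50 × 10^9 bytes = 50,000,000,000 bytes
1 GiB = 2^30 bytes = 1,073,741,824 bytes
50,000,000,000 / 1,073,741,824 = 46.57 GiB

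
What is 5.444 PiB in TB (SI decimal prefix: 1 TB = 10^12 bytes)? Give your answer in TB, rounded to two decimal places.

5.444 PiB × 1,125,899,906,842,624 bytes/PiB = 6,129,399,092,851,245.056 bytes
1 TB = 1,000,000,000,000 bytes
6,129,399,092,851,245.056 / 1,000,000,000,000 = 6,129.40 TB

6,129.40 TB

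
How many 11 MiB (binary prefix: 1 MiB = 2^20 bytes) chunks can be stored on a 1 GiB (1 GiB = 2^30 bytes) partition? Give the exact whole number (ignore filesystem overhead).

93

Capacity: 1 GiB = 1,073,741,824 bytes
Per item: 11 MiB = 11,534,336 bytes
⌊1,073,741,824 / 11,534,336⌋ = 93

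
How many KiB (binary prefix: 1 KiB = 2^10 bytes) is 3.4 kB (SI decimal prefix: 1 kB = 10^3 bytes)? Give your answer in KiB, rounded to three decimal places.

3.4 kB = 3.4 × 10^3 bytes = 3,400 bytes
1 KiB = 2^10 bytes = 1,024 bytes
3,400 / 1,024 = 3.320 KiB

3.320 KiB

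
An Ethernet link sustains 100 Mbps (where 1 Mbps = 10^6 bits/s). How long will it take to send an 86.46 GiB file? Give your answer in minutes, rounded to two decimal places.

123.78 minutes

86.46 GiB = 92,835,718,103.04 bytes = 742,685,744,824.32 bits
100 Mbps = 100,000,000 bits/s
time = 742,685,744,824.32 / 100,000,000 = 7,426.857 s
7,426.857 s / 60 = 123.78 minutes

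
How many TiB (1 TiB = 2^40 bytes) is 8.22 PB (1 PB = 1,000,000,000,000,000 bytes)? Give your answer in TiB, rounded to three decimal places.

8.22 PB = 8.22 × 10^15 bytes = 8,220,000,000,000,000 bytes
1 TiB = 1,099,511,627,776 bytes
8,220,000,000,000,000 / 1,099,511,627,776 = 7,476.046 TiB

7,476.046 TiB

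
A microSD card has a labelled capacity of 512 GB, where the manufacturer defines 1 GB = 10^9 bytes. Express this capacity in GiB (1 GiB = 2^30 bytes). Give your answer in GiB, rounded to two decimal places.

512 GB × 1,000,000,000 bytes/GB = 512,000,000,000 bytes
1 GiB = 2^30 bytes = 1,073,741,824 bytes
512,000,000,000 / 1,073,741,824 = 476.84 GiB

476.84 GiB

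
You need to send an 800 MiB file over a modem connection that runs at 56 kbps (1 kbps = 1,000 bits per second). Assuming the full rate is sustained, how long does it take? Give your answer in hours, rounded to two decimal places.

33.29 hours

800 MiB = 838,860,800 bytes = 6,710,886,400 bits
56 kbps = 56,000 bits/s
time = 6,710,886,400 / 56,000 = 119,837.2571 s
119,837.2571 s / 3600 = 33.29 hours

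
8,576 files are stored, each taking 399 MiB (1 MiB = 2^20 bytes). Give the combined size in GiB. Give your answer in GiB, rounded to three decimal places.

3,341.625 GiB

Total = 8,576 × 399 MiB = 3,421,824 MiB
= 3,421,824 × 1,048,576 bytes = 3,588,042,522,624 bytes
1 GiB = 1,073,741,824 bytes
3,588,042,522,624 / 1,073,741,824 = 3,341.625 GiB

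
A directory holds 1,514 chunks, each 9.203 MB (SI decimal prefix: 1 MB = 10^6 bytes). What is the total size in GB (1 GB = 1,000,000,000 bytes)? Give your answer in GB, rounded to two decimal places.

Total = 1,514 × 9.203 MB = 13933.342 MB
= 13933.342 × 1,000,000 bytes = 13,933,342,000 bytes
1 GB = 1,000,000,000 bytes
13,933,342,000 / 1,000,000,000 = 13.93 GB

13.93 GB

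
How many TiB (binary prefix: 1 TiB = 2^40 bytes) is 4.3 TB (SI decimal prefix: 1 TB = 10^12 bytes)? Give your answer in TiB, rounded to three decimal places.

4.3 TB = 4.3 × 10^12 bytes = 4,300,000,000,000 bytes
1 TiB = 1,099,511,627,776 bytes
4,300,000,000,000 / 1,099,511,627,776 = 3.911 TiB

3.911 TiB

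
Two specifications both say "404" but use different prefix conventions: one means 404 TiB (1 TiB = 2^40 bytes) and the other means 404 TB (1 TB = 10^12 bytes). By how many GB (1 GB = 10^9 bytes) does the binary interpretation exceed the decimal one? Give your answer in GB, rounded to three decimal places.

404 TiB = 404 × 1,099,511,627,776 = 444,202,697,621,504 bytes
404 TB = 404 × 1,000,000,000,000 = 404,000,000,000,000 bytes
difference = 40,202,697,621,504 bytes
40,202,697,621,504 / 1,000,000,000 = 40,202.698 GB

40,202.698 GB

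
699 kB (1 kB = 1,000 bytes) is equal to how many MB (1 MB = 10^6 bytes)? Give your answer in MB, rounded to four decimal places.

699 kB = 699 × 10^3 bytes = 699,000 bytes
1 MB = 1,000,000 bytes
699,000 / 1,000,000 = 0.6990 MB

0.6990 MB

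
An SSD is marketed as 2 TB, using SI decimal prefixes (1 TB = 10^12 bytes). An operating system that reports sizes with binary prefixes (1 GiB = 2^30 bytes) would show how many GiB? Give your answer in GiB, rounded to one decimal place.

1,862.6 GiB

2 TB × 1,000,000,000,000 bytes/TB = 2,000,000,000,000 bytes
1 GiB = 1,073,741,824 bytes
2,000,000,000,000 / 1,073,741,824 = 1,862.6 GiB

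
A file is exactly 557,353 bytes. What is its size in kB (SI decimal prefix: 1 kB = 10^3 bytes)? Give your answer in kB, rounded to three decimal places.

557.353 kB

557,353 bytes given.
1 kB = 10^3 bytes = 1,000 bytes
557,353 / 1,000 = 557.353 kB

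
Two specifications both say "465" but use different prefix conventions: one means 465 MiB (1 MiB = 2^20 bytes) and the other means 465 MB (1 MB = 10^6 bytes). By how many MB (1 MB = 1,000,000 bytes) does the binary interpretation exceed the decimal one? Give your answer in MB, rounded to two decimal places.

22.59 MB

465 MiB = 465 × 1,048,576 = 487,587,840 bytes
465 MB = 465 × 1,000,000 = 465,000,000 bytes
difference = 22,587,840 bytes
22,587,840 / 1,000,000 = 22.59 MB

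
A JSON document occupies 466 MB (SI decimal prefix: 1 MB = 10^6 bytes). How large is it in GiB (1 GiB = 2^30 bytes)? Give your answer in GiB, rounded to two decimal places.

466 MB × 1,000,000 bytes/MB = 466,000,000 bytes
1 GiB = 1,073,741,824 bytes
466,000,000 / 1,073,741,824 = 0.43 GiB

0.43 GiB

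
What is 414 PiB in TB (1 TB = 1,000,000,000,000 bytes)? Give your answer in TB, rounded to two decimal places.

466,122.56 TB

414 PiB = 414 × 2^50 bytes = 466,122,561,432,846,336 bytes
1 TB = 1,000,000,000,000 bytes
466,122,561,432,846,336 / 1,000,000,000,000 = 466,122.56 TB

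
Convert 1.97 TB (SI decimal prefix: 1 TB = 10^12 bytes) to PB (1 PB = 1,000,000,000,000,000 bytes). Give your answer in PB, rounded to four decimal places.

1.97 TB = 1.97 × 10^12 bytes = 1,970,000,000,000 bytes
1 PB = 10^15 bytes = 1,000,000,000,000,000 bytes
1,970,000,000,000 / 1,000,000,000,000,000 = 0.0020 PB

0.0020 PB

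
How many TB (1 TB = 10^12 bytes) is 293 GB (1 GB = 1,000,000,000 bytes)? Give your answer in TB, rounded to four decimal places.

293 GB × 1,000,000,000 bytes/GB = 293,000,000,000 bytes
1 TB = 10^12 bytes = 1,000,000,000,000 bytes
293,000,000,000 / 1,000,000,000,000 = 0.2930 TB

0.2930 TB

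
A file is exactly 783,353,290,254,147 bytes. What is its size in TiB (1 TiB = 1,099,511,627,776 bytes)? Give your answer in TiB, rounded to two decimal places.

712.46 TiB

783,353,290,254,147 bytes given.
1 TiB = 2^40 bytes = 1,099,511,627,776 bytes
783,353,290,254,147 / 1,099,511,627,776 = 712.46 TiB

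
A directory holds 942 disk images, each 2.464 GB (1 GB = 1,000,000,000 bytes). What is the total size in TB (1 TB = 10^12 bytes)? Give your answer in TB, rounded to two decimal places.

Total = 942 × 2.464 GB = 2321.088 GB
= 2321.088 × 1,000,000,000 bytes = 2,321,088,000,000 bytes
1 TB = 1,000,000,000,000 bytes
2,321,088,000,000 / 1,000,000,000,000 = 2.32 TB

2.32 TB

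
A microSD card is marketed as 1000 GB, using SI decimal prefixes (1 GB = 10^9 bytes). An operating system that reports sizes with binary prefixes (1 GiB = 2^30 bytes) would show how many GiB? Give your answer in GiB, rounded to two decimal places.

1000 GB × 1,000,000,000 bytes/GB = 1,000,000,000,000 bytes
1 GiB = 2^30 bytes = 1,073,741,824 bytes
1,000,000,000,000 / 1,073,741,824 = 931.32 GiB

931.32 GiB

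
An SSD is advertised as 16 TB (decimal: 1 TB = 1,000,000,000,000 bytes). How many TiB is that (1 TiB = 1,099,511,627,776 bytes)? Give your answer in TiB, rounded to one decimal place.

16 TB × 1,000,000,000,000 bytes/TB = 16,000,000,000,000 bytes
1 TiB = 2^40 bytes = 1,099,511,627,776 bytes
16,000,000,000,000 / 1,099,511,627,776 = 14.6 TiB

14.6 TiB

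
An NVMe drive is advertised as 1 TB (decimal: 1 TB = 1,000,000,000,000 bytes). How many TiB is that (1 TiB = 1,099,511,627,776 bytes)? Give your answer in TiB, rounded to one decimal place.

1 TB × 1,000,000,000,000 bytes/TB = 1,000,000,000,000 bytes
1 TiB = 1,099,511,627,776 bytes
1,000,000,000,000 / 1,099,511,627,776 = 0.9 TiB

0.9 TiB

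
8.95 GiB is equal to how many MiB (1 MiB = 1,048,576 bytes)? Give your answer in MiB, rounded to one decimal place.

9,164.8 MiB

8.95 GiB = 8.95 × 2^30 bytes = 9,609,989,324.8 bytes
1 MiB = 1,048,576 bytes
9,609,989,324.8 / 1,048,576 = 9,164.8 MiB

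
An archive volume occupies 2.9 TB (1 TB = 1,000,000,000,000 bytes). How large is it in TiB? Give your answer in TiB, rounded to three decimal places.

2.9 TB × 1,000,000,000,000 bytes/TB = 2,900,000,000,000 bytes
1 TiB = 1,099,511,627,776 bytes
2,900,000,000,000 / 1,099,511,627,776 = 2.638 TiB

2.638 TiB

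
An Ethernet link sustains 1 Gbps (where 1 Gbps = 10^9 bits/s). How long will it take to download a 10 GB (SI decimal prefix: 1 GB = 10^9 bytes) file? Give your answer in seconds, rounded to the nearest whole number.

80 seconds

10 GB = 10,000,000,000 bytes = 80,000,000,000 bits
1 Gbps = 1,000,000,000 bits/s
time = 80,000,000,000 / 1,000,000,000 = 80 s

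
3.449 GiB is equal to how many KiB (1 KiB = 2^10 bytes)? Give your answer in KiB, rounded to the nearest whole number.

3,616,539 KiB

3.449 GiB = 3.449 × 2^30 bytes = 3,703,335,550.976 bytes
1 KiB = 2^10 bytes = 1,024 bytes
3,703,335,550.976 / 1,024 = 3,616,539 KiB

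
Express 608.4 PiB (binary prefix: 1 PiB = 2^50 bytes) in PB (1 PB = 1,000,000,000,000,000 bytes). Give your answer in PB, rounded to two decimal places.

685.00 PB

608.4 PiB × 1,125,899,906,842,624 bytes/PiB = 684,997,503,323,052,441.6 bytes
1 PB = 1,000,000,000,000,000 bytes
684,997,503,323,052,441.6 / 1,000,000,000,000,000 = 685.00 PB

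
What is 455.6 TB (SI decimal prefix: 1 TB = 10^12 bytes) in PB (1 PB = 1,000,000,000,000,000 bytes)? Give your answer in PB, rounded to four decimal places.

0.4556 PB

455.6 TB = 455.6 × 10^12 bytes = 455,600,000,000,000 bytes
1 PB = 1,000,000,000,000,000 bytes
455,600,000,000,000 / 1,000,000,000,000,000 = 0.4556 PB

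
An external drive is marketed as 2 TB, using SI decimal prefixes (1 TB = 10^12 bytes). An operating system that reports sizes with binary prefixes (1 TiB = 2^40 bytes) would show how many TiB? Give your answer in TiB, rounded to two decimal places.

1.82 TiB

2 TB = 2 × 10^12 bytes = 2,000,000,000,000 bytes
1 TiB = 1,099,511,627,776 bytes
2,000,000,000,000 / 1,099,511,627,776 = 1.82 TiB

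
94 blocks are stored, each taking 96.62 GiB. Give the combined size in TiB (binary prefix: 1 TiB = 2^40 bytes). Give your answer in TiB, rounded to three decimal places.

8.869 TiB

Total = 94 × 96.62 GiB = 9082.28 GiB
= 9082.28 × 1,073,741,824 bytes = 9,752,023,893,278.72 bytes
1 TiB = 1,099,511,627,776 bytes
9,752,023,893,278.72 / 1,099,511,627,776 = 8.869 TiB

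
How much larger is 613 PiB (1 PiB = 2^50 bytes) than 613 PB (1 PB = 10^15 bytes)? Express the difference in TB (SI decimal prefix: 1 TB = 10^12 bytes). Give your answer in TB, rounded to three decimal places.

77,176.643 TB

613 PiB = 613 × 1,125,899,906,842,624 = 690,176,642,894,528,512 bytes
613 PB = 613 × 1,000,000,000,000,000 = 613,000,000,000,000,000 bytes
difference = 77,176,642,894,528,512 bytes
77,176,642,894,528,512 / 1,000,000,000,000 = 77,176.643 TB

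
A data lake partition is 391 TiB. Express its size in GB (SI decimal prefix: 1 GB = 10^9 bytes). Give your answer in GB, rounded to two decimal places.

391 TiB × 1,099,511,627,776 bytes/TiB = 429,909,046,460,416 bytes
1 GB = 10^9 bytes = 1,000,000,000 bytes
429,909,046,460,416 / 1,000,000,000 = 429,909.05 GB

429,909.05 GB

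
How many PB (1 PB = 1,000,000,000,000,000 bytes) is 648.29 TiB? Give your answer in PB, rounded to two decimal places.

0.71 PB

648.29 TiB = 648.29 × 2^40 bytes = 712,802,393,170,903.04 bytes
1 PB = 10^15 bytes = 1,000,000,000,000,000 bytes
712,802,393,170,903.04 / 1,000,000,000,000,000 = 0.71 PB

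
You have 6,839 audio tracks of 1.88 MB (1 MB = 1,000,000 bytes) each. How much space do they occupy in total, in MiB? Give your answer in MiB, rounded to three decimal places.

Total = 6,839 × 1.88 MB = 12857.32 MB
= 12857.32 × 1,000,000 bytes = 12,857,320,000 bytes
1 MiB = 1,048,576 bytes
12,857,320,000 / 1,048,576 = 12,261.696 MiB

12,261.696 MiB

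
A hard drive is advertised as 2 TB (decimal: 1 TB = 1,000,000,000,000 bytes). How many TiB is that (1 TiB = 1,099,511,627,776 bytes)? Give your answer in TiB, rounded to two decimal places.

2 TB = 2 × 10^12 bytes = 2,000,000,000,000 bytes
1 TiB = 1,099,511,627,776 bytes
2,000,000,000,000 / 1,099,511,627,776 = 1.82 TiB

1.82 TiB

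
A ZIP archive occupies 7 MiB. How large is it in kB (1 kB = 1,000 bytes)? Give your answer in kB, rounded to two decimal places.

7,340.03 kB

7 MiB × 1,048,576 bytes/MiB = 7,340,032 bytes
1 kB = 1,000 bytes
7,340,032 / 1,000 = 7,340.03 kB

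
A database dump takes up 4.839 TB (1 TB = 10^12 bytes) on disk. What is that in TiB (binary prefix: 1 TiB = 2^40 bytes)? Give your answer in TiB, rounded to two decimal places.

4.40 TiB

4.839 TB × 1,000,000,000,000 bytes/TB = 4,839,000,000,000 bytes
1 TiB = 2^40 bytes = 1,099,511,627,776 bytes
4,839,000,000,000 / 1,099,511,627,776 = 4.40 TiB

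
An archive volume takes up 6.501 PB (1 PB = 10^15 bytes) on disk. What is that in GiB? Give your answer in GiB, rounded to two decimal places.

6,054,528.06 GiB

6.501 PB = 6.501 × 10^15 bytes = 6,501,000,000,000,000 bytes
1 GiB = 1,073,741,824 bytes
6,501,000,000,000,000 / 1,073,741,824 = 6,054,528.06 GiB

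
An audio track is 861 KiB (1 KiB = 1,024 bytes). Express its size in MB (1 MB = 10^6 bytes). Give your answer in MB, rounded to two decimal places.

861 KiB = 861 × 2^10 bytes = 881,664 bytes
1 MB = 10^6 bytes = 1,000,000 bytes
881,664 / 1,000,000 = 0.88 MB

0.88 MB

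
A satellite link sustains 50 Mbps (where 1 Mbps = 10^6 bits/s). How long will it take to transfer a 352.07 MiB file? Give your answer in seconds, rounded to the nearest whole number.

59 seconds

352.07 MiB = 369,172,152.32 bytes = 2,953,377,218.56 bits
50 Mbps = 50,000,000 bits/s
time = 2,953,377,218.56 / 50,000,000 = 59 s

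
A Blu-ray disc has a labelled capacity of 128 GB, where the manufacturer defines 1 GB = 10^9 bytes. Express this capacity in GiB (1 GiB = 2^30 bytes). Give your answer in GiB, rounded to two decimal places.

128 GB = 128 × 10^9 bytes = 128,000,000,000 bytes
1 GiB = 2^30 bytes = 1,073,741,824 bytes
128,000,000,000 / 1,073,741,824 = 119.21 GiB

119.21 GiB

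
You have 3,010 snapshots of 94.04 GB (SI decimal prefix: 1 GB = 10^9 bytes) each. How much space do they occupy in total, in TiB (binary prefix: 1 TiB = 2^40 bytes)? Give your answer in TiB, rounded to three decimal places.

Total = 3,010 × 94.04 GB = 283060.4 GB
= 283060.4 × 1,000,000,000 bytes = 283,060,400,000,000 bytes
1 TiB = 1,099,511,627,776 bytes
283,060,400,000,000 / 1,099,511,627,776 = 257.442 TiB

257.442 TiB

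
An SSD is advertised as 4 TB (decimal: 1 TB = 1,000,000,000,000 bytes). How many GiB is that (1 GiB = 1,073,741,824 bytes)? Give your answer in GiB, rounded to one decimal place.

3,725.3 GiB

4 TB = 4 × 10^12 bytes = 4,000,000,000,000 bytes
1 GiB = 2^30 bytes = 1,073,741,824 bytes
4,000,000,000,000 / 1,073,741,824 = 3,725.3 GiB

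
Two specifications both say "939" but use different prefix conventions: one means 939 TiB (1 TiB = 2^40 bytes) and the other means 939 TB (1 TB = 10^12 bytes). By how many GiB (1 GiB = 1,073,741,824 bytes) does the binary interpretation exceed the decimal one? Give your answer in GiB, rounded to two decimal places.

939 TiB = 939 × 1,099,511,627,776 = 1,032,441,418,481,664 bytes
939 TB = 939 × 1,000,000,000,000 = 939,000,000,000,000 bytes
difference = 93,441,418,481,664 bytes
93,441,418,481,664 / 1,073,741,824 = 87,024.10 GiB

87,024.10 GiB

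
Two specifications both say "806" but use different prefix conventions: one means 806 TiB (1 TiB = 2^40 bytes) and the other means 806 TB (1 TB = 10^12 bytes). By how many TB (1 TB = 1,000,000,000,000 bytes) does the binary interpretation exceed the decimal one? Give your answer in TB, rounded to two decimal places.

80.21 TB

806 TiB = 806 × 1,099,511,627,776 = 886,206,371,987,456 bytes
806 TB = 806 × 1,000,000,000,000 = 806,000,000,000,000 bytes
difference = 80,206,371,987,456 bytes
80,206,371,987,456 / 1,000,000,000,000 = 80.21 TB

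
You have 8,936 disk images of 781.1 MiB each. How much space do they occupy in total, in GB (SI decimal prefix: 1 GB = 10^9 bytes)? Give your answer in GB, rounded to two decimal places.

Total = 8,936 × 781.1 MiB = 6979909.6 MiB
= 6979909.6 × 1,048,576 bytes = 7,318,965,688,729.6 bytes
1 GB = 1,000,000,000 bytes
7,318,965,688,729.6 / 1,000,000,000 = 7,318.97 GB

7,318.97 GB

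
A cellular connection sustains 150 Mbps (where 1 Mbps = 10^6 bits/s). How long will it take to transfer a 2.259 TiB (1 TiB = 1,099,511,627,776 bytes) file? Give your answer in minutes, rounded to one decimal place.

2.259 TiB = 2,483,796,767,145.984 bytes = 19,870,374,137,167.872 bits
150 Mbps = 150,000,000 bits/s
time = 19,870,374,137,167.872 / 150,000,000 = 132,469.16 s
132,469.16 s / 60 = 2,207.8 minutes

2,207.8 minutes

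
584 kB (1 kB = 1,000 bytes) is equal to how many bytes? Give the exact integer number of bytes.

584,000 bytes

584 × 1,000 = 584,000 bytes  (1 kB = 10^3 bytes)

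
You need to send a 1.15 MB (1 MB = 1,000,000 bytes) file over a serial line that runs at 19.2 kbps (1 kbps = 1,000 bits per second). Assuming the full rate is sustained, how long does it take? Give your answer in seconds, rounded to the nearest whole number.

1.15 MB = 1,150,000 bytes = 9,200,000 bits
19.2 kbps = 19,200 bits/s
time = 9,200,000 / 19,200 = 479 s

479 seconds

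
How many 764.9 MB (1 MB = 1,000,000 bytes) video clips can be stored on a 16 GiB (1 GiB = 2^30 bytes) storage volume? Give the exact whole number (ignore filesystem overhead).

22

Capacity: 16 GiB = 17,179,869,184 bytes
Per item: 764.9 MB = 764,900,000 bytes
⌊17,179,869,184 / 764,900,000⌋ = 22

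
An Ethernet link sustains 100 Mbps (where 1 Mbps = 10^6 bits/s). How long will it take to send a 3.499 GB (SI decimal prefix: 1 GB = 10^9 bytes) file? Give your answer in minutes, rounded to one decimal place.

3.499 GB = 3,499,000,000 bytes = 27,992,000,000 bits
100 Mbps = 100,000,000 bits/s
time = 27,992,000,000 / 100,000,000 = 279.92 s
279.92 s / 60 = 4.7 minutes

4.7 minutes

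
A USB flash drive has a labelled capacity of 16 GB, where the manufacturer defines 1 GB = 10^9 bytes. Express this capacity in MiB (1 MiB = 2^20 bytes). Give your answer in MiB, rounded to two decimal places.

15,258.79 MiB

16 GB = 16 × 10^9 bytes = 16,000,000,000 bytes
1 MiB = 2^20 bytes = 1,048,576 bytes
16,000,000,000 / 1,048,576 = 15,258.79 MiB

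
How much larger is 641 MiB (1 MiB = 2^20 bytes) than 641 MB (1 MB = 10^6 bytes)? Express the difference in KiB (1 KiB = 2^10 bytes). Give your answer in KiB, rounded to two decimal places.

30,407.44 KiB

641 MiB = 641 × 1,048,576 = 672,137,216 bytes
641 MB = 641 × 1,000,000 = 641,000,000 bytes
difference = 31,137,216 bytes
31,137,216 / 1,024 = 30,407.44 KiB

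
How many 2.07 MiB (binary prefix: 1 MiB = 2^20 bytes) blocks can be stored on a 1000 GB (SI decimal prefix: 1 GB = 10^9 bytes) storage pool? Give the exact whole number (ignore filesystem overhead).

Capacity: 1000 GB = 1,000,000,000,000 bytes
Per item: 2.07 MiB = 2,170,552.32 bytes
⌊1,000,000,000,000 / 2,170,552.32⌋ = 460,712

460,712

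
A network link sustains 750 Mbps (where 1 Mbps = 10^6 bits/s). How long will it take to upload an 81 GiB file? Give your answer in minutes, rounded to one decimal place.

81 GiB = 86,973,087,744 bytes = 695,784,701,952 bits
750 Mbps = 750,000,000 bits/s
time = 695,784,701,952 / 750,000,000 = 927.71 s
927.71 s / 60 = 15.5 minutes

15.5 minutes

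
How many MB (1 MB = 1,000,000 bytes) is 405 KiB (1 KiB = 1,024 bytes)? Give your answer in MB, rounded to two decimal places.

405 KiB × 1,024 bytes/KiB = 414,720 bytes
1 MB = 1,000,000 bytes
414,720 / 1,000,000 = 0.41 MB

0.41 MB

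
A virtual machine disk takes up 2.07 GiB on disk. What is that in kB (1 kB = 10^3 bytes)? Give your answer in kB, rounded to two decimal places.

2,222,645.58 kB

2.07 GiB = 2.07 × 2^30 bytes = 2,222,645,575.68 bytes
1 kB = 10^3 bytes = 1,000 bytes
2,222,645,575.68 / 1,000 = 2,222,645.58 kB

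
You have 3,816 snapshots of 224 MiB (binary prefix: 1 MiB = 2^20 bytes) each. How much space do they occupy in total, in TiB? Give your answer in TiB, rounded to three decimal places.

Total = 3,816 × 224 MiB = 854,784 MiB
= 854,784 × 1,048,576 bytes = 896,305,987,584 bytes
1 TiB = 1,099,511,627,776 bytes
896,305,987,584 / 1,099,511,627,776 = 0.815 TiB

0.815 TiB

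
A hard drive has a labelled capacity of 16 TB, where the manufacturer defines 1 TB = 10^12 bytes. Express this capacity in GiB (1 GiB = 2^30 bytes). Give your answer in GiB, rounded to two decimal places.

16 TB = 16 × 10^12 bytes = 16,000,000,000,000 bytes
1 GiB = 1,073,741,824 bytes
16,000,000,000,000 / 1,073,741,824 = 14,901.16 GiB

14,901.16 GiB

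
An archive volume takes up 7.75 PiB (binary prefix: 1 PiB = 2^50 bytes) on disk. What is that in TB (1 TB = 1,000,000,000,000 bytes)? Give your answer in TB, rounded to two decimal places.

7.75 PiB = 7.75 × 2^50 bytes = 8,725,724,278,030,336 bytes
1 TB = 1,000,000,000,000 bytes
8,725,724,278,030,336 / 1,000,000,000,000 = 8,725.72 TB

8,725.72 TB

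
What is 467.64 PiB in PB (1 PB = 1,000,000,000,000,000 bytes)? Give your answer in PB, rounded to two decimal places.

526.52 PB

467.64 PiB = 467.64 × 2^50 bytes = 526,515,832,435,884,687.36 bytes
1 PB = 1,000,000,000,000,000 bytes
526,515,832,435,884,687.36 / 1,000,000,000,000,000 = 526.52 PB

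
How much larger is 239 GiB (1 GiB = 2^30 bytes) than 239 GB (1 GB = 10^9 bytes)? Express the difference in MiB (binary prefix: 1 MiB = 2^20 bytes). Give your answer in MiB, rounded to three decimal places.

16,807.838 MiB

239 GiB = 239 × 1,073,741,824 = 256,624,295,936 bytes
239 GB = 239 × 1,000,000,000 = 239,000,000,000 bytes
difference = 17,624,295,936 bytes
17,624,295,936 / 1,048,576 = 16,807.838 MiB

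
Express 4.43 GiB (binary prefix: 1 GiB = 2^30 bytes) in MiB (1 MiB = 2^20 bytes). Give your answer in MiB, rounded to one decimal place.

4.43 GiB = 4.43 × 2^30 bytes = 4,756,676,280.32 bytes
1 MiB = 2^20 bytes = 1,048,576 bytes
4,756,676,280.32 / 1,048,576 = 4,536.3 MiB

4,536.3 MiB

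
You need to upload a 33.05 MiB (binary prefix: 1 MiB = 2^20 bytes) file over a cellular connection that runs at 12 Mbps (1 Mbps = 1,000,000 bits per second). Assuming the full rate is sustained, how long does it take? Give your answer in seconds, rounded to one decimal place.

23.1 seconds

33.05 MiB = 34,655,436.8 bytes = 277,243,494.4 bits
12 Mbps = 12,000,000 bits/s
time = 277,243,494.4 / 12,000,000 = 23.1 s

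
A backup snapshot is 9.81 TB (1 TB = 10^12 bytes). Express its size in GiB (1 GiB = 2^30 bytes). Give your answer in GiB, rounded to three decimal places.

9,136.274 GiB

9.81 TB = 9.81 × 10^12 bytes = 9,810,000,000,000 bytes
1 GiB = 2^30 bytes = 1,073,741,824 bytes
9,810,000,000,000 / 1,073,741,824 = 9,136.274 GiB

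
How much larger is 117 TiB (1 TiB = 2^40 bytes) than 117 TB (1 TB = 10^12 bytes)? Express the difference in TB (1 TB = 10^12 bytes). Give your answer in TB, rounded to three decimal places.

11.643 TB

117 TiB = 117 × 1,099,511,627,776 = 128,642,860,449,792 bytes
117 TB = 117 × 1,000,000,000,000 = 117,000,000,000,000 bytes
difference = 11,642,860,449,792 bytes
11,642,860,449,792 / 1,000,000,000,000 = 11.643 TB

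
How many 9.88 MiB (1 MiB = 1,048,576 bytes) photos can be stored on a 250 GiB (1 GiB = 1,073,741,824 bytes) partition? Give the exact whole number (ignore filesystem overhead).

Capacity: 250 GiB = 268,435,456,000 bytes
Per item: 9.88 MiB = 10,359,930.88 bytes
⌊268,435,456,000 / 10,359,930.88⌋ = 25,910

25,910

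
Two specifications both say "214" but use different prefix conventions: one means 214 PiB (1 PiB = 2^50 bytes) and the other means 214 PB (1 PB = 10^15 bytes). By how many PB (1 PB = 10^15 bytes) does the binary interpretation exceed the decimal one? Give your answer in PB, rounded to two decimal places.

214 PiB = 214 × 1,125,899,906,842,624 = 240,942,580,064,321,536 bytes
214 PB = 214 × 1,000,000,000,000,000 = 214,000,000,000,000,000 bytes
difference = 26,942,580,064,321,536 bytes
26,942,580,064,321,536 / 1,000,000,000,000,000 = 26.94 PB

26.94 PB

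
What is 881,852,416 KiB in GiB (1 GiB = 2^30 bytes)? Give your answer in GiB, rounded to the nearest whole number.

881,852,416 KiB = 881,852,416 × 2^10 bytes = 903,016,873,984 bytes
1 GiB = 1,073,741,824 bytes
903,016,873,984 / 1,073,741,824 = 841 GiB

841 GiB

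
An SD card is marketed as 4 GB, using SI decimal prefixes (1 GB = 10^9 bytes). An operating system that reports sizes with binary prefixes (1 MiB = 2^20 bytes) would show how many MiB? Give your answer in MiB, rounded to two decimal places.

3,814.70 MiB

4 GB × 1,000,000,000 bytes/GB = 4,000,000,000 bytes
1 MiB = 2^20 bytes = 1,048,576 bytes
4,000,000,000 / 1,048,576 = 3,814.70 MiB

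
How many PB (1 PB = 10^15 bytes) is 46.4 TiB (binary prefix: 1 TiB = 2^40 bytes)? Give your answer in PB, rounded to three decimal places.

0.051 PB

46.4 TiB × 1,099,511,627,776 bytes/TiB = 51,017,339,528,806.4 bytes
1 PB = 10^15 bytes = 1,000,000,000,000,000 bytes
51,017,339,528,806.4 / 1,000,000,000,000,000 = 0.051 PB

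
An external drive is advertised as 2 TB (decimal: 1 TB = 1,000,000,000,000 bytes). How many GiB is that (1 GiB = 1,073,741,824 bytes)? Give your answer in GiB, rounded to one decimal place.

2 TB = 2 × 10^12 bytes = 2,000,000,000,000 bytes
1 GiB = 2^30 bytes = 1,073,741,824 bytes
2,000,000,000,000 / 1,073,741,824 = 1,862.6 GiB

1,862.6 GiB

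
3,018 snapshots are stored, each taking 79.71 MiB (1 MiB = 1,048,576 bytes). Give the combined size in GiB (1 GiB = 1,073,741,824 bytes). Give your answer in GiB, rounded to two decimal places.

Total = 3,018 × 79.71 MiB = 240564.78 MiB
= 240564.78 × 1,048,576 bytes = 252,250,454,753.28 bytes
1 GiB = 1,073,741,824 bytes
252,250,454,753.28 / 1,073,741,824 = 234.93 GiB

234.93 GiB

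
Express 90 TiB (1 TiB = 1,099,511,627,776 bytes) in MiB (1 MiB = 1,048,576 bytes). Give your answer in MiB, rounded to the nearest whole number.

90 TiB × 1,099,511,627,776 bytes/TiB = 98,956,046,499,840 bytes
1 MiB = 2^20 bytes = 1,048,576 bytes
98,956,046,499,840 / 1,048,576 = 94,371,840 MiB

94,371,840 MiB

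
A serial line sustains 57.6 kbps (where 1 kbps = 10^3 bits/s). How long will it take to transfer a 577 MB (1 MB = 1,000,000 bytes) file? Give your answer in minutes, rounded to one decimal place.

577 MB = 577,000,000 bytes = 4,616,000,000 bits
57.6 kbps = 57,600 bits/s
time = 4,616,000,000 / 57,600 = 80,138.89 s
80,138.89 s / 60 = 1,335.6 minutes

1,335.6 minutes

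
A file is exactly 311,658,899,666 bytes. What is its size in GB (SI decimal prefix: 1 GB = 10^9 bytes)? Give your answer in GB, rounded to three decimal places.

311,658,899,666 bytes given.
1 GB = 1,000,000,000 bytes
311,658,899,666 / 1,000,000,000 = 311.659 GB

311.659 GB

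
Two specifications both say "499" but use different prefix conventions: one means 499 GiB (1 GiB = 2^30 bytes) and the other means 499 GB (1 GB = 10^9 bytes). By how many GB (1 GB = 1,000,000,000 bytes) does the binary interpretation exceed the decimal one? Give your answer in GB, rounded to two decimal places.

499 GiB = 499 × 1,073,741,824 = 535,797,170,176 bytes
499 GB = 499 × 1,000,000,000 = 499,000,000,000 bytes
difference = 36,797,170,176 bytes
36,797,170,176 / 1,000,000,000 = 36.80 GB

36.80 GB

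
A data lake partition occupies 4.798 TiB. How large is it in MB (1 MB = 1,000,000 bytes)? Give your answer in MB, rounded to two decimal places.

5,275,456.79 MB

4.798 TiB × 1,099,511,627,776 bytes/TiB = 5,275,456,790,069.248 bytes
1 MB = 10^6 bytes = 1,000,000 bytes
5,275,456,790,069.248 / 1,000,000 = 5,275,456.79 MB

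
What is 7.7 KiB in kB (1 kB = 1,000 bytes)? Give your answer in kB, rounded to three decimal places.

7.7 KiB = 7.7 × 2^10 bytes = 7,884.8 bytes
1 kB = 10^3 bytes = 1,000 bytes
7,884.8 / 1,000 = 7.885 kB

7.885 kB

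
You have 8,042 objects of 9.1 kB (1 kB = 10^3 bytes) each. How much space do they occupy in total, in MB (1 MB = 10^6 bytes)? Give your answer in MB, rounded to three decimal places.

73.182 MB

Total = 8,042 × 9.1 kB = 73182.2 kB
= 73182.2 × 1,000 bytes = 73,182,200 bytes
1 MB = 1,000,000 bytes
73,182,200 / 1,000,000 = 73.182 MB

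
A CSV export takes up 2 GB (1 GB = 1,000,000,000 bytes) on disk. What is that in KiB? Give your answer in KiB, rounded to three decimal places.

1,953,125.000 KiB

2 GB × 1,000,000,000 bytes/GB = 2,000,000,000 bytes
1 KiB = 1,024 bytes
2,000,000,000 / 1,024 = 1,953,125.000 KiB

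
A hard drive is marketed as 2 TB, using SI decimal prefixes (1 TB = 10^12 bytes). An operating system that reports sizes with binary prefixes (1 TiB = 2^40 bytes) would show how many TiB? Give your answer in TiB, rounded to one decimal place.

1.8 TiB

2 TB = 2 × 10^12 bytes = 2,000,000,000,000 bytes
1 TiB = 2^40 bytes = 1,099,511,627,776 bytes
2,000,000,000,000 / 1,099,511,627,776 = 1.8 TiB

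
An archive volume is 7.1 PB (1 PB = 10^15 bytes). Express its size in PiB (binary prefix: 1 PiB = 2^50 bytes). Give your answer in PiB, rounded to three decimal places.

6.306 PiB

7.1 PB = 7.1 × 10^15 bytes = 7,100,000,000,000,000 bytes
1 PiB = 1,125,899,906,842,624 bytes
7,100,000,000,000,000 / 1,125,899,906,842,624 = 6.306 PiB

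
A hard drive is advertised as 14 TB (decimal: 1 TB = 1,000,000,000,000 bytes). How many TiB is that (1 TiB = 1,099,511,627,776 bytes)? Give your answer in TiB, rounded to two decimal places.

14 TB × 1,000,000,000,000 bytes/TB = 14,000,000,000,000 bytes
1 TiB = 1,099,511,627,776 bytes
14,000,000,000,000 / 1,099,511,627,776 = 12.73 TiB

12.73 TiB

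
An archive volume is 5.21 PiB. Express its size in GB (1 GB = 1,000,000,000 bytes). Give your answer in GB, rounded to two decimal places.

5,865,938.51 GB

5.21 PiB × 1,125,899,906,842,624 bytes/PiB = 5,865,938,514,650,071.04 bytes
1 GB = 1,000,000,000 bytes
5,865,938,514,650,071.04 / 1,000,000,000 = 5,865,938.51 GB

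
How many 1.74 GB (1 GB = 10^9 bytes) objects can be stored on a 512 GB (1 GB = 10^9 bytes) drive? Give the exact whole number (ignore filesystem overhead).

294

Capacity: 512 GB = 512,000,000,000 bytes
Per item: 1.74 GB = 1,740,000,000 bytes
⌊512,000,000,000 / 1,740,000,000⌋ = 294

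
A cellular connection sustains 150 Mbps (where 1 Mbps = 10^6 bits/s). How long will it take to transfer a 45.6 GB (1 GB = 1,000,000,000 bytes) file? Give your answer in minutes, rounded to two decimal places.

40.53 minutes

45.6 GB = 45,600,000,000 bytes = 364,800,000,000 bits
150 Mbps = 150,000,000 bits/s
time = 364,800,000,000 / 150,000,000 = 2,432.000 s
2,432.000 s / 60 = 40.53 minutes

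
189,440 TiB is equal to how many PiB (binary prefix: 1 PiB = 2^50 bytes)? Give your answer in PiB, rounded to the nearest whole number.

189,440 TiB × 1,099,511,627,776 bytes/TiB = 208,291,482,765,885,440 bytes
1 PiB = 2^50 bytes = 1,125,899,906,842,624 bytes
208,291,482,765,885,440 / 1,125,899,906,842,624 = 185 PiB

185 PiB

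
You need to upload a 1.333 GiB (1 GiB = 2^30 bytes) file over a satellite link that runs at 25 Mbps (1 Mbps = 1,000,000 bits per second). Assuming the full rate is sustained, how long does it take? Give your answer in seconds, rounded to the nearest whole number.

1.333 GiB = 1,431,297,851.392 bytes = 11,450,382,811.136 bits
25 Mbps = 25,000,000 bits/s
time = 11,450,382,811.136 / 25,000,000 = 458 s

458 seconds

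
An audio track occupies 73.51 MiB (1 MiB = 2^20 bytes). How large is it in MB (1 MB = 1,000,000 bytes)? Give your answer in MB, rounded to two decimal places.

77.08 MB

73.51 MiB = 73.51 × 2^20 bytes = 77,080,821.76 bytes
1 MB = 10^6 bytes = 1,000,000 bytes
77,080,821.76 / 1,000,000 = 77.08 MB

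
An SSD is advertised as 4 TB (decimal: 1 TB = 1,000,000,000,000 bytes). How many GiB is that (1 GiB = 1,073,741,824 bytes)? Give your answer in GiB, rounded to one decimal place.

3,725.3 GiB

4 TB = 4 × 10^12 bytes = 4,000,000,000,000 bytes
1 GiB = 1,073,741,824 bytes
4,000,000,000,000 / 1,073,741,824 = 3,725.3 GiB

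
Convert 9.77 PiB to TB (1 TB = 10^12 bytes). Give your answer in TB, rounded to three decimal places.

9.77 PiB × 1,125,899,906,842,624 bytes/PiB = 11,000,042,089,852,436.48 bytes
1 TB = 10^12 bytes = 1,000,000,000,000 bytes
11,000,042,089,852,436.48 / 1,000,000,000,000 = 11,000.042 TB

11,000.042 TB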